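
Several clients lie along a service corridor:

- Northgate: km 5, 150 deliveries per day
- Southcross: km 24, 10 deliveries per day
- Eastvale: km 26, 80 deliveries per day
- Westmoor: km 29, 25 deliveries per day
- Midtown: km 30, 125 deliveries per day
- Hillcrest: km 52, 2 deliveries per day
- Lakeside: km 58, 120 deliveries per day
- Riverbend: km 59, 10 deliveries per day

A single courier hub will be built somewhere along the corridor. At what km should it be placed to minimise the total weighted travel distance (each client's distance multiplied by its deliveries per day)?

x = 29

For a sum of weighted absolute distances on a line, the optimum is the weighted median (not the mean). Total weight W = 522; half-weight = 261.
Sort by position and accumulate weight:
  km 5 (Northgate, w=150) → cum 150
  km 24 (Southcross, w=10) → cum 160
  km 26 (Eastvale, w=80) → cum 240
  km 29 (Westmoor, w=25) → cum 265  ≥ 261 → median here
  km 30 (Midtown, w=125) → cum 390
  km 52 (Hillcrest, w=2) → cum 392
  km 58 (Lakeside, w=120) → cum 512
  km 59 (Riverbend, w=10) → cum 522
Optimal location: km 29.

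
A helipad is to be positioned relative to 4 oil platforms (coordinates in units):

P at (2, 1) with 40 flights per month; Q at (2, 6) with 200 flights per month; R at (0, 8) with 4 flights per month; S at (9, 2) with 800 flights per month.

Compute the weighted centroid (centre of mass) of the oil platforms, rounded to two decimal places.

(7.36, 2.75)

The minimiser of Σwᵢ‖p−pᵢ‖² is the weighted centroid p* = (Σwᵢpᵢ)/(Σwᵢ).
Σwᵢ = 1044.
Σwᵢxᵢ = 40·2 + 200·2 + 4·0 + 800·9 = 7680.
Σwᵢyᵢ = 40·1 + 200·6 + 4·8 + 800·2 = 2872.
x* = 7680/1044 = 7.36, y* = 2872/1044 = 2.75.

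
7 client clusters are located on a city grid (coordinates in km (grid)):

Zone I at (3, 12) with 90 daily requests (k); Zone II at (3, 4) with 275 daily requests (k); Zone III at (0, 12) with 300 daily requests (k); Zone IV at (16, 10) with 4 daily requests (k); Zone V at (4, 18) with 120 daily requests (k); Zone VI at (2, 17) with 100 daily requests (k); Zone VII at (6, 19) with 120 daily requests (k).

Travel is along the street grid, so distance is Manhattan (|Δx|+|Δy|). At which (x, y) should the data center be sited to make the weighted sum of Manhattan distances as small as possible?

Manhattan distance separates: Σwᵢ(|x−xᵢ|+|y−yᵢ|) = Σwᵢ|x−xᵢ| + Σwᵢ|y−yᵢ|, so x and y are optimised independently as 1-D weighted medians.
Total weight W = 1009; half = 504.5.
x-coordinate, sorted with cumulative weight:
  x=0 (Zone III, w=300) cum 300
  x=2 (Zone VI, w=100) cum 400
  x=3 (Zone I, w=90) cum 490
  x=3 (Zone II, w=275) cum 765  ← median
  x=4 (Zone V, w=120) cum 885
  x=6 (Zone VII, w=120) cum 1005
  x=16 (Zone IV, w=4) cum 1009
⇒ x* = 3
y-coordinate, sorted with cumulative weight:
  y=4 (Zone II, w=275) cum 275
  y=10 (Zone IV, w=4) cum 279
  y=12 (Zone I, w=90) cum 369
  y=12 (Zone III, w=300) cum 669  ← median
  y=17 (Zone VI, w=100) cum 769
  y=18 (Zone V, w=120) cum 889
  y=19 (Zone VII, w=120) cum 1009
⇒ y* = 12

(3, 12)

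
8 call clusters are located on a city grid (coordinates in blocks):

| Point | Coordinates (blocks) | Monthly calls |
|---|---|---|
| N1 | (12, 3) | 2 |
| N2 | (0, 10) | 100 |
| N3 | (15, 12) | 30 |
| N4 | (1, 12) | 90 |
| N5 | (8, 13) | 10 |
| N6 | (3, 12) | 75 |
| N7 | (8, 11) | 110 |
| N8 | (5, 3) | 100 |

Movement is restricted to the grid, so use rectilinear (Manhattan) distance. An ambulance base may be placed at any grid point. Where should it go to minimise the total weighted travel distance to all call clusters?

(3, 11)

Manhattan distance separates: Σwᵢ(|x−xᵢ|+|y−yᵢ|) = Σwᵢ|x−xᵢ| + Σwᵢ|y−yᵢ|, so x and y are optimised independently as 1-D weighted medians.
Total weight W = 517; half = 258.5.
x-coordinate, sorted with cumulative weight:
  x=0 (N2, w=100) cum 100
  x=1 (N4, w=90) cum 190
  x=3 (N6, w=75) cum 265  ← median
  x=5 (N8, w=100) cum 365
  x=8 (N5, w=10) cum 375
  x=8 (N7, w=110) cum 485
  x=12 (N1, w=2) cum 487
  x=15 (N3, w=30) cum 517
⇒ x* = 3
y-coordinate, sorted with cumulative weight:
  y=3 (N1, w=2) cum 2
  y=3 (N8, w=100) cum 102
  y=10 (N2, w=100) cum 202
  y=11 (N7, w=110) cum 312  ← median
  y=12 (N3, w=30) cum 342
  y=12 (N4, w=90) cum 432
  y=12 (N6, w=75) cum 507
  y=13 (N5, w=10) cum 517
⇒ y* = 11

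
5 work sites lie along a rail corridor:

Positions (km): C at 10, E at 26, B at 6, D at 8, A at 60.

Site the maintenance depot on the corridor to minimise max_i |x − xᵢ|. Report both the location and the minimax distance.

The 1-center on a line is the midpoint of the two extreme points: leftmost at 6, rightmost at 60.
Optimal location = (6 + 60)/2 = 33; maximum distance = (60 − 6)/2 = 27.

location 33, max distance 27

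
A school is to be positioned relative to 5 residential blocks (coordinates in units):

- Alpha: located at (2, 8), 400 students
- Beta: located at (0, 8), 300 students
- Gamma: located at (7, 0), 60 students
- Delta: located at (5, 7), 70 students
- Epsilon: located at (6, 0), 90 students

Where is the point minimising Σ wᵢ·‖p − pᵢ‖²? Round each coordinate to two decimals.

(2.29, 6.62)

The minimiser of Σwᵢ‖p−pᵢ‖² is the weighted centroid p* = (Σwᵢpᵢ)/(Σwᵢ).
Σwᵢ = 920.
Σwᵢxᵢ = 400·2 + 300·0 + 60·7 + 70·5 + 90·6 = 2110.
Σwᵢyᵢ = 400·8 + 300·8 + 60·0 + 70·7 + 90·0 = 6090.
x* = 2110/920 = 2.29, y* = 6090/920 = 6.62.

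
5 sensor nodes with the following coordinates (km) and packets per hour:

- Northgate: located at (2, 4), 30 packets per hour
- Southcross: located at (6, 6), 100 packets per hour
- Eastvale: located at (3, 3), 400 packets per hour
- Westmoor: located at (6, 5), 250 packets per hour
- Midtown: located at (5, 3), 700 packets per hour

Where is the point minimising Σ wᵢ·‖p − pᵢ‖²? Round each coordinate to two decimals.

The minimiser of Σwᵢ‖p−pᵢ‖² is the weighted centroid p* = (Σwᵢpᵢ)/(Σwᵢ).
Σwᵢ = 1480.
Σwᵢxᵢ = 30·2 + 100·6 + 400·3 + 250·6 + 700·5 = 6860.
Σwᵢyᵢ = 30·4 + 100·6 + 400·3 + 250·5 + 700·3 = 5270.
x* = 6860/1480 = 4.64, y* = 5270/1480 = 3.56.

(4.64, 3.56)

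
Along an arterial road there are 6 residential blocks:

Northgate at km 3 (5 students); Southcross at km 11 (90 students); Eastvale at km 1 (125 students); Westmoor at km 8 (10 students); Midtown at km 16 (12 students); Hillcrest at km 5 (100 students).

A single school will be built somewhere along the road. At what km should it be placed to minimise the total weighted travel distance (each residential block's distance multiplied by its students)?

For a sum of weighted absolute distances on a line, the optimum is the weighted median (not the mean). Total weight W = 342; half-weight = 171.
Sort by position and accumulate weight:
  km 1 (Eastvale, w=125) → cum 125
  km 3 (Northgate, w=5) → cum 130
  km 5 (Hillcrest, w=100) → cum 230  ≥ 171 → median here
  km 8 (Westmoor, w=10) → cum 240
  km 11 (Southcross, w=90) → cum 330
  km 16 (Midtown, w=12) → cum 342
Optimal location: km 5.

x = 5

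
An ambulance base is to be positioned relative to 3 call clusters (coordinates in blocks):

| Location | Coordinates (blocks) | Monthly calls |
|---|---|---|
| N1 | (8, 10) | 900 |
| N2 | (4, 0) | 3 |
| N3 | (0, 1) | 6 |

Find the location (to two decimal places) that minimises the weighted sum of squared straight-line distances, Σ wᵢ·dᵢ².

(7.93, 9.91)

The minimiser of Σwᵢ‖p−pᵢ‖² is the weighted centroid p* = (Σwᵢpᵢ)/(Σwᵢ).
Σwᵢ = 909.
Σwᵢxᵢ = 900·8 + 3·4 + 6·0 = 7212.
Σwᵢyᵢ = 900·10 + 3·0 + 6·1 = 9006.
x* = 7212/909 = 7.93, y* = 9006/909 = 9.91.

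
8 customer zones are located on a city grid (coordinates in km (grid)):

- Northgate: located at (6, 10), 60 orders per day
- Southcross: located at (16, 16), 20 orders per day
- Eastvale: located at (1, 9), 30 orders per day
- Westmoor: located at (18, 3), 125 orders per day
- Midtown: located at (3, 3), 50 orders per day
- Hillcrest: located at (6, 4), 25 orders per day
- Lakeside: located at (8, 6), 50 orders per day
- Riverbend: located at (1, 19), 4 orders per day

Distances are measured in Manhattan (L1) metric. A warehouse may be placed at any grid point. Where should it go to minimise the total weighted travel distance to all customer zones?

Manhattan distance separates: Σwᵢ(|x−xᵢ|+|y−yᵢ|) = Σwᵢ|x−xᵢ| + Σwᵢ|y−yᵢ|, so x and y are optimised independently as 1-D weighted medians.
Total weight W = 364; half = 182.
x-coordinate, sorted with cumulative weight:
  x=1 (Eastvale, w=30) cum 30
  x=1 (Riverbend, w=4) cum 34
  x=3 (Midtown, w=50) cum 84
  x=6 (Northgate, w=60) cum 144
  x=6 (Hillcrest, w=25) cum 169
  x=8 (Lakeside, w=50) cum 219  ← median
  x=16 (Southcross, w=20) cum 239
  x=18 (Westmoor, w=125) cum 364
⇒ x* = 8
y-coordinate, sorted with cumulative weight:
  y=3 (Westmoor, w=125) cum 125
  y=3 (Midtown, w=50) cum 175
  y=4 (Hillcrest, w=25) cum 200  ← median
  y=6 (Lakeside, w=50) cum 250
  y=9 (Eastvale, w=30) cum 280
  y=10 (Northgate, w=60) cum 340
  y=16 (Southcross, w=20) cum 360
  y=19 (Riverbend, w=4) cum 364
⇒ y* = 4

(8, 4)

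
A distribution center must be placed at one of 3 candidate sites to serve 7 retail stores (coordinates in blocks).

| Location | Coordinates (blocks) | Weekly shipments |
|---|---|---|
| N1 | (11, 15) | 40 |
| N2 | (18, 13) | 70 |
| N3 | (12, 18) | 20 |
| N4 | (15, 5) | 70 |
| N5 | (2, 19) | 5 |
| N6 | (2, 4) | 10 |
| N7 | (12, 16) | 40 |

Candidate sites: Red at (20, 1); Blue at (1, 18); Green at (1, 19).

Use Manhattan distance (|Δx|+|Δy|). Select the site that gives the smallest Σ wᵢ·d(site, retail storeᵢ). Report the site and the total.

Red, total 4340 blocks

Total weighted distance at each candidate:
  Red (20, 1): total = 4340
  Blue (1, 18): total = 4850
  Green (1, 19): total = 5095
Minimum is at Red with total 4340 blocks.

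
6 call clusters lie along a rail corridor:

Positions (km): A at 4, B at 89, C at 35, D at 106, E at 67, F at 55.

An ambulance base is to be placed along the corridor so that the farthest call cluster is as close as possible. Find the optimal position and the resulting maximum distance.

location 55, max distance 51

The 1-center on a line is the midpoint of the two extreme points: leftmost at 4, rightmost at 106.
Optimal location = (4 + 106)/2 = 55; maximum distance = (106 − 4)/2 = 51.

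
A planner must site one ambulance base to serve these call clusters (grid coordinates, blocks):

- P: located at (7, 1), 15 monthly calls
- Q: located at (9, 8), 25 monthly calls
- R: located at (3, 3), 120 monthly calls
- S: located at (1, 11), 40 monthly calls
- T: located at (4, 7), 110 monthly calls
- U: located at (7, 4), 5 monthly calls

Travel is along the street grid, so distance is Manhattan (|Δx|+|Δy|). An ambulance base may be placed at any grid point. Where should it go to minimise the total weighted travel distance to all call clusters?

(3, 7)

Manhattan distance separates: Σwᵢ(|x−xᵢ|+|y−yᵢ|) = Σwᵢ|x−xᵢ| + Σwᵢ|y−yᵢ|, so x and y are optimised independently as 1-D weighted medians.
Total weight W = 315; half = 157.5.
x-coordinate, sorted with cumulative weight:
  x=1 (S, w=40) cum 40
  x=3 (R, w=120) cum 160  ← median
  x=4 (T, w=110) cum 270
  x=7 (P, w=15) cum 285
  x=7 (U, w=5) cum 290
  x=9 (Q, w=25) cum 315
⇒ x* = 3
y-coordinate, sorted with cumulative weight:
  y=1 (P, w=15) cum 15
  y=3 (R, w=120) cum 135
  y=4 (U, w=5) cum 140
  y=7 (T, w=110) cum 250  ← median
  y=8 (Q, w=25) cum 275
  y=11 (S, w=40) cum 315
⇒ y* = 7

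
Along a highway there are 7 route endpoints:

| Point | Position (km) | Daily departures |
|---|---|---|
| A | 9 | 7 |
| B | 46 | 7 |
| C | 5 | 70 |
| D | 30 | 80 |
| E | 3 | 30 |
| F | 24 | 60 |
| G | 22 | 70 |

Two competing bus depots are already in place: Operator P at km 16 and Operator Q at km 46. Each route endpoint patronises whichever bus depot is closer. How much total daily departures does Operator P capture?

317

The indifferent point is the midpoint (16+46)/2 = 31; route endpoints left of it (closer to Operator P at 16) go to Operator P, those right go to Operator Q.
  E at 3 (w=30) → Operator P
  C at 5 (w=70) → Operator P
  A at 9 (w=7) → Operator P
  G at 22 (w=70) → Operator P
  F at 24 (w=60) → Operator P
  D at 30 (w=80) → Operator P
  B at 46 (w=7) → Operator Q
Operator P captures 317; Operator Q captures 7.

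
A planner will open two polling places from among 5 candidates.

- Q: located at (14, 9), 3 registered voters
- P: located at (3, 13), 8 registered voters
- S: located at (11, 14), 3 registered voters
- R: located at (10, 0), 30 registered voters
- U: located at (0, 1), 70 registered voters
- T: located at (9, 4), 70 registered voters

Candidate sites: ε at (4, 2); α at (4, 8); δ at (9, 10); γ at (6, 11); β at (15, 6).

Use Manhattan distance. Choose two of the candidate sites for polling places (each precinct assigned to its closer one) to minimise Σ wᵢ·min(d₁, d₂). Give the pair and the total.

{ε, δ}, total 1118

Evaluate every pair (each demand assigned to the nearer of the two):
  {ε, δ}: total = 1118
  {ε, γ}: total = 1174
  {ε, α}: total = 1200
  {ε, β}: total = 1224
  {α, δ}: total = 1604
  {α, β}: total = 1756
  {α, γ}: total = 1914
  {δ, γ}: total = 1946
  {γ, β}: total = 2086
  {δ, β}: total = 2112
Best pair: {ε, δ} with total 1118.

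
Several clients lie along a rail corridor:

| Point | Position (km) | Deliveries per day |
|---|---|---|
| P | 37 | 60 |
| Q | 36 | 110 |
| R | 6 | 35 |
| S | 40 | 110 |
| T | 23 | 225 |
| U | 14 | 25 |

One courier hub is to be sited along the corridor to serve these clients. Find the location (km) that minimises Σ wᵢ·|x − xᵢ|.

x = 23

For a sum of weighted absolute distances on a line, the optimum is the weighted median (not the mean). Total weight W = 565; half-weight = 282.5.
Sort by position and accumulate weight:
  km 6 (R, w=35) → cum 35
  km 14 (U, w=25) → cum 60
  km 23 (T, w=225) → cum 285  ≥ 282.5 → median here
  km 36 (Q, w=110) → cum 395
  km 37 (P, w=60) → cum 455
  km 40 (S, w=110) → cum 565
Optimal location: km 23.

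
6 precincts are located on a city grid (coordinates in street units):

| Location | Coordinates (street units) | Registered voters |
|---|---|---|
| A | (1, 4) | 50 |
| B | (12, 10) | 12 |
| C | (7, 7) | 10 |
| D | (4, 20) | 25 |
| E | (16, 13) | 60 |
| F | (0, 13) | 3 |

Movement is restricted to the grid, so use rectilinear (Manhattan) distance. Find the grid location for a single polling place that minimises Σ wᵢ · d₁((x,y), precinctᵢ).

Manhattan distance separates: Σwᵢ(|x−xᵢ|+|y−yᵢ|) = Σwᵢ|x−xᵢ| + Σwᵢ|y−yᵢ|, so x and y are optimised independently as 1-D weighted medians.
Total weight W = 160; half = 80.
x-coordinate, sorted with cumulative weight:
  x=0 (F, w=3) cum 3
  x=1 (A, w=50) cum 53
  x=4 (D, w=25) cum 78
  x=7 (C, w=10) cum 88  ← median
  x=12 (B, w=12) cum 100
  x=16 (E, w=60) cum 160
⇒ x* = 7
y-coordinate, sorted with cumulative weight:
  y=4 (A, w=50) cum 50
  y=7 (C, w=10) cum 60
  y=10 (B, w=12) cum 72
  y=13 (E, w=60) cum 132  ← median
  y=13 (F, w=3) cum 135
  y=20 (D, w=25) cum 160
⇒ y* = 13

(7, 13)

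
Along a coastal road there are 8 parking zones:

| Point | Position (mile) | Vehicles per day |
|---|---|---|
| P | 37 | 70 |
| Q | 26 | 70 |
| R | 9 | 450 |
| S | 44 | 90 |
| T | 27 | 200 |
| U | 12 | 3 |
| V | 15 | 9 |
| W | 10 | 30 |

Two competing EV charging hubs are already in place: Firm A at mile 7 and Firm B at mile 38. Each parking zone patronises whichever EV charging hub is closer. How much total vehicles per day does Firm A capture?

492

The indifferent point is the midpoint (7+38)/2 = 22.5; parking zones left of it (closer to Firm A at 7) go to Firm A, those right go to Firm B.
  R at 9 (w=450) → Firm A
  W at 10 (w=30) → Firm A
  U at 12 (w=3) → Firm A
  V at 15 (w=9) → Firm A
  Q at 26 (w=70) → Firm B
  T at 27 (w=200) → Firm B
  P at 37 (w=70) → Firm B
  S at 44 (w=90) → Firm B
Firm A captures 492; Firm B captures 430.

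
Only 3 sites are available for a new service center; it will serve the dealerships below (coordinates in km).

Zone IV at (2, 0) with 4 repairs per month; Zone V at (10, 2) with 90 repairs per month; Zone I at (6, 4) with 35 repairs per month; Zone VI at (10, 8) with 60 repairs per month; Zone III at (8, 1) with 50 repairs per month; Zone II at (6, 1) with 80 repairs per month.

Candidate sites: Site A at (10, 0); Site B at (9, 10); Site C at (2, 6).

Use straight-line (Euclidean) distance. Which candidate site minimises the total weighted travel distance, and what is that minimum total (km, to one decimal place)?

Site A, total 1331.6 km

Total weighted distance at each candidate:
  Site A (10, 0): total = 1331.6
  Site B (9, 10): total = 2355.1
  Site C (2, 6): total = 2383.0
Minimum is at Site A with total 1331.6 km.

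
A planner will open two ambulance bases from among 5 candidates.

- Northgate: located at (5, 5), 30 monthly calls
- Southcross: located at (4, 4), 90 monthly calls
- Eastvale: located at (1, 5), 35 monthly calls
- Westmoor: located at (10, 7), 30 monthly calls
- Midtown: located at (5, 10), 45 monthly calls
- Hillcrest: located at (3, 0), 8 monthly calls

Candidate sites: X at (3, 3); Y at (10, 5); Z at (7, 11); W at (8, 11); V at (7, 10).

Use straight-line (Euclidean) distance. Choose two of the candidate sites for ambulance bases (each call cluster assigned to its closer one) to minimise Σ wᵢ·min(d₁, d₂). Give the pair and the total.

Evaluate every pair (each demand assigned to the nearer of the two):
  {X, V}: total = 552.4
  {X, Z}: total = 585.8
  {X, W}: total = 611.6
  {X, Y}: total = 713.3
  {Y, V}: total = 1189.6
  {Y, Z}: total = 1223.9
  {Y, W}: total = 1283.6
  {Z, V}: total = 1342.1
  {W, V}: total = 1342.1
  {Z, W}: total = 1500.6
Best pair: {X, V} with total 552.4.

{X, V}, total 552.4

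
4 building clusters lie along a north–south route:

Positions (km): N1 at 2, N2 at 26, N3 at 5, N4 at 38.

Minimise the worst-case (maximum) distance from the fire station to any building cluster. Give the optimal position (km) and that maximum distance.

The 1-center on a line is the midpoint of the two extreme points: leftmost at 2, rightmost at 38.
Optimal location = (2 + 38)/2 = 20; maximum distance = (38 − 2)/2 = 18.

location 20, max distance 18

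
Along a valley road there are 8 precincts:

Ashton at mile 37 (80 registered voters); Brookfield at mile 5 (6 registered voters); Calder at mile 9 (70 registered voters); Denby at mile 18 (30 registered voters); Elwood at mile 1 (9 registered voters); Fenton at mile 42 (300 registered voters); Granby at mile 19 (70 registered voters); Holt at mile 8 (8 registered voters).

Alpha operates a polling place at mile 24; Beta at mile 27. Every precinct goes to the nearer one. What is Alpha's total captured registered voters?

The indifferent point is the midpoint (24+27)/2 = 25.5; precincts left of it (closer to Alpha at 24) go to Alpha, those right go to Beta.
  Elwood at 1 (w=9) → Alpha
  Brookfield at 5 (w=6) → Alpha
  Holt at 8 (w=8) → Alpha
  Calder at 9 (w=70) → Alpha
  Denby at 18 (w=30) → Alpha
  Granby at 19 (w=70) → Alpha
  Ashton at 37 (w=80) → Beta
  Fenton at 42 (w=300) → Beta
Alpha captures 193; Beta captures 380.

193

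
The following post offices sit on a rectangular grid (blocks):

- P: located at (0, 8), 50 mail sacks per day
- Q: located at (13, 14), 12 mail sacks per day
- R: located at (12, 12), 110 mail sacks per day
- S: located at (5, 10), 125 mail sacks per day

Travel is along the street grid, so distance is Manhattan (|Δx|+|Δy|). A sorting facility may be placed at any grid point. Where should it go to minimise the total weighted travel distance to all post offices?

Manhattan distance separates: Σwᵢ(|x−xᵢ|+|y−yᵢ|) = Σwᵢ|x−xᵢ| + Σwᵢ|y−yᵢ|, so x and y are optimised independently as 1-D weighted medians.
Total weight W = 297; half = 148.5.
x-coordinate, sorted with cumulative weight:
  x=0 (P, w=50) cum 50
  x=5 (S, w=125) cum 175  ← median
  x=12 (R, w=110) cum 285
  x=13 (Q, w=12) cum 297
⇒ x* = 5
y-coordinate, sorted with cumulative weight:
  y=8 (P, w=50) cum 50
  y=10 (S, w=125) cum 175  ← median
  y=12 (R, w=110) cum 285
  y=14 (Q, w=12) cum 297
⇒ y* = 10

(5, 10)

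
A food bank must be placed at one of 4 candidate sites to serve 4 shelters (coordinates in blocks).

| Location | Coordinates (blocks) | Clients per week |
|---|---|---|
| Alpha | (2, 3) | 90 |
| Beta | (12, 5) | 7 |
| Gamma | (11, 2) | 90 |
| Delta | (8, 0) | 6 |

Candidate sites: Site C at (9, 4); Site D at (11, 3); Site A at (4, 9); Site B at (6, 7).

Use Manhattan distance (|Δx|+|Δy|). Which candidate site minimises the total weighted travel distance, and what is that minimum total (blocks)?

Total weighted distance at each candidate:
  Site C (9, 4): total = 1138
  Site D (11, 3): total = 957
  Site A (4, 9): total = 2142
  Site B (6, 7): total = 1730
Minimum is at Site D with total 957 blocks.

Site D, total 957 blocks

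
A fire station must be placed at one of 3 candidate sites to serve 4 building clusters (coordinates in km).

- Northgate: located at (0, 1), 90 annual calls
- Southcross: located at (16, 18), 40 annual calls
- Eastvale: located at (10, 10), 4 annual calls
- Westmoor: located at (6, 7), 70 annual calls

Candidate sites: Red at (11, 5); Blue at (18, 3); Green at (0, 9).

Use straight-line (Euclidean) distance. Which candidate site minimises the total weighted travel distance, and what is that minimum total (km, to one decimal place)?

Total weighted distance at each candidate:
  Red (11, 5): total = 2007.9
  Blue (18, 3): total = 3163.2
  Green (0, 9): total = 1937.2
Minimum is at Green with total 1937.2 km.

Green, total 1937.2 km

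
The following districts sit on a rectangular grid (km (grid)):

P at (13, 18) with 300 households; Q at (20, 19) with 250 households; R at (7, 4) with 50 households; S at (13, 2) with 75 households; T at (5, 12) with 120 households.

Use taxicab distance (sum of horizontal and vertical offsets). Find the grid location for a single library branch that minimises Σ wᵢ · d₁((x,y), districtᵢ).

Manhattan distance separates: Σwᵢ(|x−xᵢ|+|y−yᵢ|) = Σwᵢ|x−xᵢ| + Σwᵢ|y−yᵢ|, so x and y are optimised independently as 1-D weighted medians.
Total weight W = 795; half = 397.5.
x-coordinate, sorted with cumulative weight:
  x=5 (T, w=120) cum 120
  x=7 (R, w=50) cum 170
  x=13 (P, w=300) cum 470  ← median
  x=13 (S, w=75) cum 545
  x=20 (Q, w=250) cum 795
⇒ x* = 13
y-coordinate, sorted with cumulative weight:
  y=2 (S, w=75) cum 75
  y=4 (R, w=50) cum 125
  y=12 (T, w=120) cum 245
  y=18 (P, w=300) cum 545  ← median
  y=19 (Q, w=250) cum 795
⇒ y* = 18

(13, 18)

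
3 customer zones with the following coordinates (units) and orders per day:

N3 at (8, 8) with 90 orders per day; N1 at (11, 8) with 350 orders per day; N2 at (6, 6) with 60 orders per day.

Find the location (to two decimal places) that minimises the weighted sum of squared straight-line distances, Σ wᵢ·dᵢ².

The minimiser of Σwᵢ‖p−pᵢ‖² is the weighted centroid p* = (Σwᵢpᵢ)/(Σwᵢ).
Σwᵢ = 500.
Σwᵢxᵢ = 90·8 + 350·11 + 60·6 = 4930.
Σwᵢyᵢ = 90·8 + 350·8 + 60·6 = 3880.
x* = 4930/500 = 9.86, y* = 3880/500 = 7.76.

(9.86, 7.76)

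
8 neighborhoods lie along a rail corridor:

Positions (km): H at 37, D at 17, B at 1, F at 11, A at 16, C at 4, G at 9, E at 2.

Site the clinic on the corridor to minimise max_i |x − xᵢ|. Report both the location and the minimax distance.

location 19, max distance 18

The 1-center on a line is the midpoint of the two extreme points: leftmost at 1, rightmost at 37.
Optimal location = (1 + 37)/2 = 19; maximum distance = (37 − 1)/2 = 18.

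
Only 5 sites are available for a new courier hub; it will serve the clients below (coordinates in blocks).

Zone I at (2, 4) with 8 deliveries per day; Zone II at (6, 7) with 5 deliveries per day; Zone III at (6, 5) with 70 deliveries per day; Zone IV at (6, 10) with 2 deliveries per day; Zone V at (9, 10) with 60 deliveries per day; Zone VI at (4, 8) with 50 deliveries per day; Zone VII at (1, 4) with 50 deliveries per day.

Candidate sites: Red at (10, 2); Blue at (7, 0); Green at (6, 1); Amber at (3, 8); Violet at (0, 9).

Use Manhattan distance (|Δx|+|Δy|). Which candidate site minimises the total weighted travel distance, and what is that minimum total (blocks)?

Total weighted distance at each candidate:
  Red (10, 2): total = 2329
  Blue (7, 0): total = 2324
  Green (6, 1): total = 1954
  Amber (3, 8): total = 1320
  Violet (0, 9): total = 1960
Minimum is at Amber with total 1320 blocks.

Amber, total 1320 blocks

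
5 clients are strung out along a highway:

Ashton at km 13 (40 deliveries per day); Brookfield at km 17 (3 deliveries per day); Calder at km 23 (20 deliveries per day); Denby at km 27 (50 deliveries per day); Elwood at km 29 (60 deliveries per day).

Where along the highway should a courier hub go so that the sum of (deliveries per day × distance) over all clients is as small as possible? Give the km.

For a sum of weighted absolute distances on a line, the optimum is the weighted median (not the mean). Total weight W = 173; half-weight = 86.5.
Sort by position and accumulate weight:
  km 13 (Ashton, w=40) → cum 40
  km 17 (Brookfield, w=3) → cum 43
  km 23 (Calder, w=20) → cum 63
  km 27 (Denby, w=50) → cum 113  ≥ 86.5 → median here
  km 29 (Elwood, w=60) → cum 173
Optimal location: km 27.

x = 27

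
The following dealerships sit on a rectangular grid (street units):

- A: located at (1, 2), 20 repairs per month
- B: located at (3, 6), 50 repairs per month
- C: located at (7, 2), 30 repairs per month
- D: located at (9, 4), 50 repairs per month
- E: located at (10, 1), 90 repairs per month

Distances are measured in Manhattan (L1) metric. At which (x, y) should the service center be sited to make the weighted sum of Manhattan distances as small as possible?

Manhattan distance separates: Σwᵢ(|x−xᵢ|+|y−yᵢ|) = Σwᵢ|x−xᵢ| + Σwᵢ|y−yᵢ|, so x and y are optimised independently as 1-D weighted medians.
Total weight W = 240; half = 120.
x-coordinate, sorted with cumulative weight:
  x=1 (A, w=20) cum 20
  x=3 (B, w=50) cum 70
  x=7 (C, w=30) cum 100
  x=9 (D, w=50) cum 150  ← median
  x=10 (E, w=90) cum 240
⇒ x* = 9
y-coordinate, sorted with cumulative weight:
  y=1 (E, w=90) cum 90
  y=2 (A, w=20) cum 110
  y=2 (C, w=30) cum 140  ← median
  y=4 (D, w=50) cum 190
  y=6 (B, w=50) cum 240
⇒ y* = 2

(9, 2)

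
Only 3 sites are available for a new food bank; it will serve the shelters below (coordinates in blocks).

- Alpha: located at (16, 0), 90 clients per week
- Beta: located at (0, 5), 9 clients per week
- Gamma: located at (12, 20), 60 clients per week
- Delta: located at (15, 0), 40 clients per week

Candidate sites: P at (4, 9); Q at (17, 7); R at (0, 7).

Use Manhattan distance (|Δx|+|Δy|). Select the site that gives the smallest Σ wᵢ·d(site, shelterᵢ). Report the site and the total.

Q, total 2331 blocks

Total weighted distance at each candidate:
  P (4, 9): total = 3902
  Q (17, 7): total = 2331
  R (0, 7): total = 4468
Minimum is at Q with total 2331 blocks.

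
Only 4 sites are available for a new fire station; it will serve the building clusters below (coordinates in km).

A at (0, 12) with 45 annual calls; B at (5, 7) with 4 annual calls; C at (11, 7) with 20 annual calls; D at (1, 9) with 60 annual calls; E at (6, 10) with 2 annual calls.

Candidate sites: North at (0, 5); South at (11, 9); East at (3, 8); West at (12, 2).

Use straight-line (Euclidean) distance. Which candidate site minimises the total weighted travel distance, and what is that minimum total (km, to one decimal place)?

Total weighted distance at each candidate:
  North (0, 5): total = 823.2
  South (11, 9): total = 1188.6
  East (3, 8): total = 536.6
  West (12, 2): total = 1641.6
Minimum is at East with total 536.6 km.

East, total 536.6 km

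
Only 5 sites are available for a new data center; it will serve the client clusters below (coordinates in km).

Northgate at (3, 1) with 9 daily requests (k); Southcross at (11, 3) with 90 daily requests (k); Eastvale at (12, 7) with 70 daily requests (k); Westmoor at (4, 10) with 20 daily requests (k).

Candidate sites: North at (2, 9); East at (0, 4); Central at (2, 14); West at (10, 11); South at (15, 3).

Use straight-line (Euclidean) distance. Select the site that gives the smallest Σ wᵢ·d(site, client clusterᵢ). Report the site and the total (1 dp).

Total weighted distance at each candidate:
  North (2, 9): total = 1804.6
  East (0, 4): total = 2042.3
  Central (2, 14): total = 2340.4
  West (10, 11): total = 1270.2
  South (15, 3): total = 1080.3
Minimum is at South with total 1080.3 km.

South, total 1080.3 km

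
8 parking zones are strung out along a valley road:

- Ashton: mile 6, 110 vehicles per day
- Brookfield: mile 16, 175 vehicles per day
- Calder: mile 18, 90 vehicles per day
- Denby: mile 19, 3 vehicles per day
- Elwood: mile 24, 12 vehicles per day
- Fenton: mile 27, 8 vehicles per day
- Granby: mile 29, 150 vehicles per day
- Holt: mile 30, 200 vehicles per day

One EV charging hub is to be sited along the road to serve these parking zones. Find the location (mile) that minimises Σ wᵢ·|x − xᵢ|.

For a sum of weighted absolute distances on a line, the optimum is the weighted median (not the mean). Total weight W = 748; half-weight = 374.
Sort by position and accumulate weight:
  mile 6 (Ashton, w=110) → cum 110
  mile 16 (Brookfield, w=175) → cum 285
  mile 18 (Calder, w=90) → cum 375  ≥ 374 → median here
  mile 19 (Denby, w=3) → cum 378
  mile 24 (Elwood, w=12) → cum 390
  mile 27 (Fenton, w=8) → cum 398
  mile 29 (Granby, w=150) → cum 548
  mile 30 (Holt, w=200) → cum 748
Optimal location: mile 18.

x = 18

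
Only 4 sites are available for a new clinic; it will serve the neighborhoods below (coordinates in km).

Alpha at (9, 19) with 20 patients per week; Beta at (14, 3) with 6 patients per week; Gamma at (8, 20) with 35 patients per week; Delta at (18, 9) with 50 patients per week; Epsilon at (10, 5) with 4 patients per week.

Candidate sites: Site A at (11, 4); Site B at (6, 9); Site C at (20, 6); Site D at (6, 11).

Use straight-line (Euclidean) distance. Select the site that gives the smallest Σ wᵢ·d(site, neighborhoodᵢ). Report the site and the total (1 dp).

Total weighted distance at each candidate:
  Site A (11, 4): total = 1327.2
  Site B (6, 9): total = 1282.7
  Site C (20, 6): total = 1246.7
  Site D (6, 11): total = 1198.6
Minimum is at Site D with total 1198.6 km.

Site D, total 1198.6 km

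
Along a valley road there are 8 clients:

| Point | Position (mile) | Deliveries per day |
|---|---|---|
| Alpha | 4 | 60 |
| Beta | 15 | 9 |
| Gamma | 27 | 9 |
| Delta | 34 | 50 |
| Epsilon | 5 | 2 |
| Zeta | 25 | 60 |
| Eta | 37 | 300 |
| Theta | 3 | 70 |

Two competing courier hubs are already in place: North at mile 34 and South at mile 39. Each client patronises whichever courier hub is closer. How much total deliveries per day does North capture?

The indifferent point is the midpoint (34+39)/2 = 36.5; clients left of it (closer to North at 34) go to North, those right go to South.
  Theta at 3 (w=70) → North
  Alpha at 4 (w=60) → North
  Epsilon at 5 (w=2) → North
  Beta at 15 (w=9) → North
  Zeta at 25 (w=60) → North
  Gamma at 27 (w=9) → North
  Delta at 34 (w=50) → North
  Eta at 37 (w=300) → South
North captures 260; South captures 300.

260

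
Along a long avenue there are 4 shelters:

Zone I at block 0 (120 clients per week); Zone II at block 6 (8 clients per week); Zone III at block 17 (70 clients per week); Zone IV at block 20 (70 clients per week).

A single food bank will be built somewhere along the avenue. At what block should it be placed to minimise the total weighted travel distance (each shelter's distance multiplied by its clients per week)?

x = 17

For a sum of weighted absolute distances on a line, the optimum is the weighted median (not the mean). Total weight W = 268; half-weight = 134.
Sort by position and accumulate weight:
  block 0 (Zone I, w=120) → cum 120
  block 6 (Zone II, w=8) → cum 128
  block 17 (Zone III, w=70) → cum 198  ≥ 134 → median here
  block 20 (Zone IV, w=70) → cum 268
Optimal location: block 17.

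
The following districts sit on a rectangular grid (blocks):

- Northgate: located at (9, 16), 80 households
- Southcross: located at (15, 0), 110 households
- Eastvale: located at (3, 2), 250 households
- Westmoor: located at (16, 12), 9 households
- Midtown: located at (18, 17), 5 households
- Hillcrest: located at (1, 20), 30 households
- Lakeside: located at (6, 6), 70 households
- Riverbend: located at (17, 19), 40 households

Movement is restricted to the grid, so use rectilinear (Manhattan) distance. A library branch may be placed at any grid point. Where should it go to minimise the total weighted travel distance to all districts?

Manhattan distance separates: Σwᵢ(|x−xᵢ|+|y−yᵢ|) = Σwᵢ|x−xᵢ| + Σwᵢ|y−yᵢ|, so x and y are optimised independently as 1-D weighted medians.
Total weight W = 594; half = 297.
x-coordinate, sorted with cumulative weight:
  x=1 (Hillcrest, w=30) cum 30
  x=3 (Eastvale, w=250) cum 280
  x=6 (Lakeside, w=70) cum 350  ← median
  x=9 (Northgate, w=80) cum 430
  x=15 (Southcross, w=110) cum 540
  x=16 (Westmoor, w=9) cum 549
  x=17 (Riverbend, w=40) cum 589
  x=18 (Midtown, w=5) cum 594
⇒ x* = 6
y-coordinate, sorted with cumulative weight:
  y=0 (Southcross, w=110) cum 110
  y=2 (Eastvale, w=250) cum 360  ← median
  y=6 (Lakeside, w=70) cum 430
  y=12 (Westmoor, w=9) cum 439
  y=16 (Northgate, w=80) cum 519
  y=17 (Midtown, w=5) cum 524
  y=19 (Riverbend, w=40) cum 564
  y=20 (Hillcrest, w=30) cum 594
⇒ y* = 2

(6, 2)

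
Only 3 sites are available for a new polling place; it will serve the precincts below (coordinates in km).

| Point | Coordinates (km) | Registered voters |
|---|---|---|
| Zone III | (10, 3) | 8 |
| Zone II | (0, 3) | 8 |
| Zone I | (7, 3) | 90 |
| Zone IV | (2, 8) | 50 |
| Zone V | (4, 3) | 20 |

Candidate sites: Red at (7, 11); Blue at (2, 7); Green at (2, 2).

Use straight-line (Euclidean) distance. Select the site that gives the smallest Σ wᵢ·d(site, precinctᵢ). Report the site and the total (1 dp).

Total weighted distance at each candidate:
  Red (7, 11): total = 1335.8
  Blue (2, 7): total = 823.1
  Green (2, 2): total = 886.0
Minimum is at Blue with total 823.1 km.

Blue, total 823.1 km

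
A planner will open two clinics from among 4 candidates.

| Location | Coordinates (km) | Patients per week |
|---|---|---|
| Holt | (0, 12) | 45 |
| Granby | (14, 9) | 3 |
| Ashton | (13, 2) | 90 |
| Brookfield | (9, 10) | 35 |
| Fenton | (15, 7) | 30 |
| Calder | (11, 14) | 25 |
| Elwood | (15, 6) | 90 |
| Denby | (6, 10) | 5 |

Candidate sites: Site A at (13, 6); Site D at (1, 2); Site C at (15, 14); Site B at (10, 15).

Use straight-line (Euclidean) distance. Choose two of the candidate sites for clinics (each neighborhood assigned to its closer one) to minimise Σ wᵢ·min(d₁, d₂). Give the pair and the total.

Evaluate every pair (each demand assigned to the nearer of the two):
  {Site A, Site B}: total = 1332.2
  {Site A, Site D}: total = 1513.3
  {Site A, Site C}: total = 1599.2
  {Site C, Site B}: total = 2755.8
  {Site D, Site C}: total = 2877.1
  {Site D, Site B}: total = 3009.3
Best pair: {Site A, Site B} with total 1332.2.

{Site A, Site B}, total 1332.2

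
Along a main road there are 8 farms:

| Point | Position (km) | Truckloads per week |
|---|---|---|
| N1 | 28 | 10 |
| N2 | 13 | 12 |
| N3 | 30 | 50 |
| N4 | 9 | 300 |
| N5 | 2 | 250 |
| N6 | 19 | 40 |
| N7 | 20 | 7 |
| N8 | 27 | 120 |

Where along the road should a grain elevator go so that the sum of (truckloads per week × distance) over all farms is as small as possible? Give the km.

x = 9

For a sum of weighted absolute distances on a line, the optimum is the weighted median (not the mean). Total weight W = 789; half-weight = 394.5.
Sort by position and accumulate weight:
  km 2 (N5, w=250) → cum 250
  km 9 (N4, w=300) → cum 550  ≥ 394.5 → median here
  km 13 (N2, w=12) → cum 562
  km 19 (N6, w=40) → cum 602
  km 20 (N7, w=7) → cum 609
  km 27 (N8, w=120) → cum 729
  km 28 (N1, w=10) → cum 739
  km 30 (N3, w=50) → cum 789
Optimal location: km 9.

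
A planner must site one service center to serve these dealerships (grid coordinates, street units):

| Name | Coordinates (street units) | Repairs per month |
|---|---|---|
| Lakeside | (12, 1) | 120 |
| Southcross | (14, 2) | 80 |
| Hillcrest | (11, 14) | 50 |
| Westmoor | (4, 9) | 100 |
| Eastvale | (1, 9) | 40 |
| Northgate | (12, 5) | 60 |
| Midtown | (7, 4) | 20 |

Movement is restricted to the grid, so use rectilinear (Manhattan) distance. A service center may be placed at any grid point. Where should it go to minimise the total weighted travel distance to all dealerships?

Manhattan distance separates: Σwᵢ(|x−xᵢ|+|y−yᵢ|) = Σwᵢ|x−xᵢ| + Σwᵢ|y−yᵢ|, so x and y are optimised independently as 1-D weighted medians.
Total weight W = 470; half = 235.
x-coordinate, sorted with cumulative weight:
  x=1 (Eastvale, w=40) cum 40
  x=4 (Westmoor, w=100) cum 140
  x=7 (Midtown, w=20) cum 160
  x=11 (Hillcrest, w=50) cum 210
  x=12 (Lakeside, w=120) cum 330  ← median
  x=12 (Northgate, w=60) cum 390
  x=14 (Southcross, w=80) cum 470
⇒ x* = 12
y-coordinate, sorted with cumulative weight:
  y=1 (Lakeside, w=120) cum 120
  y=2 (Southcross, w=80) cum 200
  y=4 (Midtown, w=20) cum 220
  y=5 (Northgate, w=60) cum 280  ← median
  y=9 (Westmoor, w=100) cum 380
  y=9 (Eastvale, w=40) cum 420
  y=14 (Hillcrest, w=50) cum 470
⇒ y* = 5

(12, 5)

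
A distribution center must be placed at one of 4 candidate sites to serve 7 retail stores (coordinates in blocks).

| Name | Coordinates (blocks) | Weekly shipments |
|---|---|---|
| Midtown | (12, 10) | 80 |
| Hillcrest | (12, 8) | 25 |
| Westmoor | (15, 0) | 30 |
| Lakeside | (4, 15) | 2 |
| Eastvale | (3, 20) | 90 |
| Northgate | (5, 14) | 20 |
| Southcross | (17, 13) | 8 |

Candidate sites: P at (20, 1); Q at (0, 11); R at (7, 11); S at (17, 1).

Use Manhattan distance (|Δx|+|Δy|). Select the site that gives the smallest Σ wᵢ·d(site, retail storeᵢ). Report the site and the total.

Total weighted distance at each candidate:
  P (20, 1): total = 5895
  Q (0, 11): total = 3603
  R (7, 11): total = 2630
  S (17, 1): total = 5130
Minimum is at R with total 2630 blocks.

R, total 2630 blocks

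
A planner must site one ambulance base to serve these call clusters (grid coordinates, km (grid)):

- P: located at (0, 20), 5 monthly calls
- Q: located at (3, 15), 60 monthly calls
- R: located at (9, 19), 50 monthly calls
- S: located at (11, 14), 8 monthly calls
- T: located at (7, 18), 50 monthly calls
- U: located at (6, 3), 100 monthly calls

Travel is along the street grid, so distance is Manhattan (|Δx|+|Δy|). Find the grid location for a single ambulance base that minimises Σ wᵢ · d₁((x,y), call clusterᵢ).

Manhattan distance separates: Σwᵢ(|x−xᵢ|+|y−yᵢ|) = Σwᵢ|x−xᵢ| + Σwᵢ|y−yᵢ|, so x and y are optimised independently as 1-D weighted medians.
Total weight W = 273; half = 136.5.
x-coordinate, sorted with cumulative weight:
  x=0 (P, w=5) cum 5
  x=3 (Q, w=60) cum 65
  x=6 (U, w=100) cum 165  ← median
  x=7 (T, w=50) cum 215
  x=9 (R, w=50) cum 265
  x=11 (S, w=8) cum 273
⇒ x* = 6
y-coordinate, sorted with cumulative weight:
  y=3 (U, w=100) cum 100
  y=14 (S, w=8) cum 108
  y=15 (Q, w=60) cum 168  ← median
  y=18 (T, w=50) cum 218
  y=19 (R, w=50) cum 268
  y=20 (P, w=5) cum 273
⇒ y* = 15

(6, 15)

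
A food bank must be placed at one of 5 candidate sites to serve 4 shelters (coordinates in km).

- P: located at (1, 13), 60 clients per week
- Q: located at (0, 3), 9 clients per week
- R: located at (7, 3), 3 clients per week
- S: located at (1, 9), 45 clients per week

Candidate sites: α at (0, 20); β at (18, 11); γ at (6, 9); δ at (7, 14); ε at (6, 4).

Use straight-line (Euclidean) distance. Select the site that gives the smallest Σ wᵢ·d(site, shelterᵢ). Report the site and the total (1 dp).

Total weighted distance at each candidate:
  α (0, 20): total = 1129.5
  β (18, 11): total = 2015.4
  γ (6, 9): total = 703.8
  δ (7, 14): total = 866.8
  ε (6, 4): total = 994.9
Minimum is at γ with total 703.8 km.

γ, total 703.8 km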